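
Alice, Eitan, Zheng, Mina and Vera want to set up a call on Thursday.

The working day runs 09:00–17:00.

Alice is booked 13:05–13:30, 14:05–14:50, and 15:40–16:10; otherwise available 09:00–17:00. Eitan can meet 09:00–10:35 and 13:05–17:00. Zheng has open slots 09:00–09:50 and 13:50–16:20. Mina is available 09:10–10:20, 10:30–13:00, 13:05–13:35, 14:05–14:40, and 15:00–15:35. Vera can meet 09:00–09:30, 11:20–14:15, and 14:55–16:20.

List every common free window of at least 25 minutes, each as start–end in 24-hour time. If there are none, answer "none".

15:00–15:35

Alice free within 09:00–17:00: 09:00–13:05, 13:30–14:05, 14:50–15:40, 16:10–17:00.
Alice ∩ Eitan: 09:00–10:35, 13:30–14:05, 14:50–15:40, 16:10–17:00.
Alice ∩ Eitan ∩ Zheng: 09:00–09:50, 13:50–14:05, 14:50–15:40, 16:10–16:20.
Alice ∩ Eitan ∩ Zheng ∩ Mina: 09:10–09:50, 15:00–15:35.
Alice ∩ Eitan ∩ Zheng ∩ Mina ∩ Vera: 09:10–09:30, 15:00–15:35.
Windows ≥ 25 min: 15:00–15:35.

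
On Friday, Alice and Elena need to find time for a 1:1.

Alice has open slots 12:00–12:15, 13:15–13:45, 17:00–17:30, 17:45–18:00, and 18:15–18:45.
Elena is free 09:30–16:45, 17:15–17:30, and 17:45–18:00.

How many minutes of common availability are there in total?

75 minutes

Alice ∩ Elena: 12:00–12:15, 13:15–13:45, 17:15–17:30, 17:45–18:00.
Total common minutes: 15 + 30 + 15 + 15 = 75.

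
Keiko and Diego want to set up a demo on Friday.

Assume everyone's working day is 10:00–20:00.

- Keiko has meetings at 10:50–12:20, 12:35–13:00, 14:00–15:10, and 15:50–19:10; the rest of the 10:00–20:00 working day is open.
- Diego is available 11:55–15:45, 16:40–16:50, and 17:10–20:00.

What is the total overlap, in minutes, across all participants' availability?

160 minutes

Keiko free within 10:00–20:00: 10:00–10:50, 12:20–12:35, 13:00–14:00, 15:10–15:50, 19:10–20:00.
Keiko ∩ Diego: 12:20–12:35, 13:00–14:00, 15:10–15:45, 19:10–20:00.
Total common minutes: 15 + 60 + 35 + 50 = 160.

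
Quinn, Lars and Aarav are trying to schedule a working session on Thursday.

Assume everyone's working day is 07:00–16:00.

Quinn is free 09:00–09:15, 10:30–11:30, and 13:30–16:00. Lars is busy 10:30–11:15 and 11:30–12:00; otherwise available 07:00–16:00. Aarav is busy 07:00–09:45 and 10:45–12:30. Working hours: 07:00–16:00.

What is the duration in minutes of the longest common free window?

Lars free within 07:00–16:00: 07:00–10:30, 11:15–11:30, 12:00–16:00.
Aarav free within 07:00–16:00: 09:45–10:45, 12:30–16:00.
Quinn ∩ Lars: 09:00–09:15, 11:15–11:30, 13:30–16:00.
Quinn ∩ Lars ∩ Aarav: 13:30–16:00.
Single common window of 150 minutes.

150 minutes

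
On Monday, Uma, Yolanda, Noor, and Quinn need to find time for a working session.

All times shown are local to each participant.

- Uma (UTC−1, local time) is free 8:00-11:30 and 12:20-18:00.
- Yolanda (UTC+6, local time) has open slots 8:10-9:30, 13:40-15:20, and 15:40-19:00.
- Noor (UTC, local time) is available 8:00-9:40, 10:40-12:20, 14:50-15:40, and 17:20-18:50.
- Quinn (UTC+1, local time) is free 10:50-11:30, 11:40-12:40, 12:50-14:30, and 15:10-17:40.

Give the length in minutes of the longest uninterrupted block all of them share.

Uma → UTC: 09:00–12:30, 13:20–19:00.
Yolanda → UTC: 02:10–03:30, 07:40–09:20, 09:40–13:00.
Noor → UTC: 08:00–09:40, 10:40–12:20, 14:50–15:40, 17:20–18:50.
Quinn → UTC: 09:50–10:30, 10:40–11:40, 11:50–13:30, 14:10–16:40.
Uma ∩ Yolanda: 09:00–09:20, 09:40–12:30.
Uma ∩ Yolanda ∩ Noor: 09:00–09:20, 10:40–12:20.
Uma ∩ Yolanda ∩ Noor ∩ Quinn: 10:40–11:40, 11:50–12:20.
Common window lengths: 60, 30 min; longest is 60.

60 minutes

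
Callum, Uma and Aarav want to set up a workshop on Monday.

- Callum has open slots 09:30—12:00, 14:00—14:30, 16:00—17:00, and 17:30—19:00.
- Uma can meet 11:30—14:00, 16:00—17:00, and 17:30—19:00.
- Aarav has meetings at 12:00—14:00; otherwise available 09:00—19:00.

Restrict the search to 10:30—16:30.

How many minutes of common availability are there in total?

60 minutes

Aarav free within 09:00–19:00: 09:00–12:00, 14:00–19:00.
Callum ∩ Uma: 11:30–12:00, 16:00–17:00, 17:30–19:00.
Callum ∩ Uma ∩ Aarav: 11:30–12:00, 16:00–17:00, 17:30–19:00.
Restricted to 10:30–16:30: 11:30–12:00, 16:00–16:30.
Total common minutes: 30 + 30 = 60.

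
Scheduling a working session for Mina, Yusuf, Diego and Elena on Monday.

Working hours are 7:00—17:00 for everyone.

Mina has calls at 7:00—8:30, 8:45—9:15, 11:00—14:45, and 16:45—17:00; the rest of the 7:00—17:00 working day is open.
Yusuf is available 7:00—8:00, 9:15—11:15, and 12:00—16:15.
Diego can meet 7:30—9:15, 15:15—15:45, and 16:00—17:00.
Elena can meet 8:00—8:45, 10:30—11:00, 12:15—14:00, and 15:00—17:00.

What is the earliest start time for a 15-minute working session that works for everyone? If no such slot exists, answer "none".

Mina free within 07:00–17:00: 08:30–08:45, 09:15–11:00, 14:45–16:45.
Mina ∩ Yusuf: 09:15–11:00, 14:45–16:15.
Mina ∩ Yusuf ∩ Diego: 15:15–15:45, 16:00–16:15.
Mina ∩ Yusuf ∩ Diego ∩ Elena: 15:15–15:45, 16:00–16:15.
Windows ≥ 15 min: 15:15–15:45, 16:00–16:15.
Earliest such window starts at 15:15.

15:15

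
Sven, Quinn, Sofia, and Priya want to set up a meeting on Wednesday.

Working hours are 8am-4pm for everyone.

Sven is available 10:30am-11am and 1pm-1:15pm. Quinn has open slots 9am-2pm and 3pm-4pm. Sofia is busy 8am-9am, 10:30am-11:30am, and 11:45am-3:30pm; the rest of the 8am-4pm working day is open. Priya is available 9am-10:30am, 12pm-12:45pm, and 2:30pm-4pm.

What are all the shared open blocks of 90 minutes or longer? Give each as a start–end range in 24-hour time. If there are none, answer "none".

Sofia free within 08:00–16:00: 09:00–10:30, 11:30–11:45, 15:30–16:00.
Sven ∩ Quinn: 10:30–11:00, 13:00–13:15.
Sven ∩ Quinn ∩ Sofia: (none).
Sven ∩ Quinn ∩ Sofia ∩ Priya: (none).
Windows ≥ 90 min: (none).

none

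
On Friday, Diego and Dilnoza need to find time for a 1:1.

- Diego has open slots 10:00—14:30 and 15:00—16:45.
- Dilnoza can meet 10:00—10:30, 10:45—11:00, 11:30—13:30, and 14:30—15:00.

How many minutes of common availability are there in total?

Diego ∩ Dilnoza: 10:00–10:30, 10:45–11:00, 11:30–13:30.
Total common minutes: 30 + 15 + 120 = 165.

165 minutes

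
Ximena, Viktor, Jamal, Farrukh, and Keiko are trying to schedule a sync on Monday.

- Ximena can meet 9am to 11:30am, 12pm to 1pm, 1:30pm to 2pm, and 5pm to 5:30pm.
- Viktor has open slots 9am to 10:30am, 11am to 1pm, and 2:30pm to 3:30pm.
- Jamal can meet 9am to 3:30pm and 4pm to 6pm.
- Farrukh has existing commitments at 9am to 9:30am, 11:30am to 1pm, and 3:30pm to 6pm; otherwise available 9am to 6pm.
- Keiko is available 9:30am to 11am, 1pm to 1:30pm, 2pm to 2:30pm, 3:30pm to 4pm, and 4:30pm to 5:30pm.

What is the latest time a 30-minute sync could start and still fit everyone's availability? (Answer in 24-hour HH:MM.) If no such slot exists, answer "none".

10:00

Farrukh free within 09:00–18:00: 09:30–11:30, 13:00–15:30.
Ximena ∩ Viktor: 09:00–10:30, 11:00–11:30, 12:00–13:00.
Ximena ∩ Viktor ∩ Jamal: 09:00–10:30, 11:00–11:30, 12:00–13:00.
Ximena ∩ Viktor ∩ Jamal ∩ Farrukh: 09:30–10:30, 11:00–11:30.
Ximena ∩ Viktor ∩ Jamal ∩ Farrukh ∩ Keiko: 09:30–10:30.
Windows ≥ 30 min: 09:30–10:30.
Latest start in the last window 09:30–10:30 is 10:30 − 30 min = 10:00.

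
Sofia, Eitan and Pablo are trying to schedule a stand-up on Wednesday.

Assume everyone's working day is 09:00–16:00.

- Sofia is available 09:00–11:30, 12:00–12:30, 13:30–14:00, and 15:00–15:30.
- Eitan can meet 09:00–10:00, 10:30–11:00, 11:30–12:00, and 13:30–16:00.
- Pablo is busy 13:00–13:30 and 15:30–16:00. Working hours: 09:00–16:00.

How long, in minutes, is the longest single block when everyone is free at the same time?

Pablo free within 09:00–16:00: 09:00–13:00, 13:30–15:30.
Sofia ∩ Eitan: 09:00–10:00, 10:30–11:00, 13:30–14:00, 15:00–15:30.
Sofia ∩ Eitan ∩ Pablo: 09:00–10:00, 10:30–11:00, 13:30–14:00, 15:00–15:30.
Common window lengths: 60, 30, 30, 30 min; longest is 60.

60 minutes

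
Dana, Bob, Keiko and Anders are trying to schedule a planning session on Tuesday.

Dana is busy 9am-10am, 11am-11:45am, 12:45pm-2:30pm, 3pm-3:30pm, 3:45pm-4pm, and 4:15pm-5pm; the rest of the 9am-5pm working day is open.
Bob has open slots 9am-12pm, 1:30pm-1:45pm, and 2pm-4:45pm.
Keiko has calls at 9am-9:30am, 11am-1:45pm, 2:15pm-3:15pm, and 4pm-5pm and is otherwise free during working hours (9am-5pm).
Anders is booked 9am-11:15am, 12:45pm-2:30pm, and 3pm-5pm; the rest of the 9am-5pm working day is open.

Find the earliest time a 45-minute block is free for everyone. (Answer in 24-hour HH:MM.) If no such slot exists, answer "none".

none

Dana free within 09:00–17:00: 10:00–11:00, 11:45–12:45, 14:30–15:00, 15:30–15:45, 16:00–16:15.
Keiko free within 09:00–17:00: 09:30–11:00, 13:45–14:15, 15:15–16:00.
Anders free within 09:00–17:00: 11:15–12:45, 14:30–15:00.
Dana ∩ Bob: 10:00–11:00, 11:45–12:00, 14:30–15:00, 15:30–15:45, 16:00–16:15.
Dana ∩ Bob ∩ Keiko: 10:00–11:00, 15:30–15:45.
Dana ∩ Bob ∩ Keiko ∩ Anders: (none).
Windows ≥ 45 min: (none).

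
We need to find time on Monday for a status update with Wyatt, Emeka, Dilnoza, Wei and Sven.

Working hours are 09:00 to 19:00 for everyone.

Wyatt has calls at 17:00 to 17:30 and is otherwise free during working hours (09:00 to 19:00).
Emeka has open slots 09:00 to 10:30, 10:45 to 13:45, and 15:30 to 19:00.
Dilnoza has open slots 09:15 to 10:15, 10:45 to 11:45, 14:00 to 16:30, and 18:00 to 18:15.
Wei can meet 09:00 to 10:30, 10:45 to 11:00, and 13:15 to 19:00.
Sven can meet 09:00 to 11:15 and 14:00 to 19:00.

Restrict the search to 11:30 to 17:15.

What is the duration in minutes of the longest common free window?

60 minutes

Wyatt free within 09:00–19:00: 09:00–17:00, 17:30–19:00.
Wyatt ∩ Emeka: 09:00–10:30, 10:45–13:45, 15:30–17:00, 17:30–19:00.
Wyatt ∩ Emeka ∩ Dilnoza: 09:15–10:15, 10:45–11:45, 15:30–16:30, 18:00–18:15.
Wyatt ∩ Emeka ∩ Dilnoza ∩ Wei: 09:15–10:15, 10:45–11:00, 15:30–16:30, 18:00–18:15.
Wyatt ∩ Emeka ∩ Dilnoza ∩ Wei ∩ Sven: 09:15–10:15, 10:45–11:00, 15:30–16:30, 18:00–18:15.
Restricted to 11:30–17:15: 15:30–16:30.
Single common window of 60 minutes.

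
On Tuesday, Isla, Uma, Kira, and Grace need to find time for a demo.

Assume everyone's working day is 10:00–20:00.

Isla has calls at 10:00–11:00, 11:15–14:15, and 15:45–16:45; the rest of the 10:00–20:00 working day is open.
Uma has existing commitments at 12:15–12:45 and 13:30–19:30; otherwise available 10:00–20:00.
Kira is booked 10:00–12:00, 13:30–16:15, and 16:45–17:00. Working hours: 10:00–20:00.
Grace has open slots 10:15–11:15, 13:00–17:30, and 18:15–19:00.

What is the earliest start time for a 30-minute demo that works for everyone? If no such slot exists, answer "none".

none

Isla free within 10:00–20:00: 11:00–11:15, 14:15–15:45, 16:45–20:00.
Uma free within 10:00–20:00: 10:00–12:15, 12:45–13:30, 19:30–20:00.
Kira free within 10:00–20:00: 12:00–13:30, 16:15–16:45, 17:00–20:00.
Isla ∩ Uma: 11:00–11:15, 19:30–20:00.
Isla ∩ Uma ∩ Kira: 19:30–20:00.
Isla ∩ Uma ∩ Kira ∩ Grace: (none).
Windows ≥ 30 min: (none).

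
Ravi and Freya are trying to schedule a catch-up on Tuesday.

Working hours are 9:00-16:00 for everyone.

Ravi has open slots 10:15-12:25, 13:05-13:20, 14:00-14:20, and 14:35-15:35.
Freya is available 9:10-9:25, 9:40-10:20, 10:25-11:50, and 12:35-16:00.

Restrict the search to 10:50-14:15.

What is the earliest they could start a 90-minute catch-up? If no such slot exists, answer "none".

Ravi ∩ Freya: 10:15–10:20, 10:25–11:50, 13:05–13:20, 14:00–14:20, 14:35–15:35.
Restricted to 10:50–14:15: 10:50–11:50, 13:05–13:20, 14:00–14:15.
Windows ≥ 90 min: (none).

none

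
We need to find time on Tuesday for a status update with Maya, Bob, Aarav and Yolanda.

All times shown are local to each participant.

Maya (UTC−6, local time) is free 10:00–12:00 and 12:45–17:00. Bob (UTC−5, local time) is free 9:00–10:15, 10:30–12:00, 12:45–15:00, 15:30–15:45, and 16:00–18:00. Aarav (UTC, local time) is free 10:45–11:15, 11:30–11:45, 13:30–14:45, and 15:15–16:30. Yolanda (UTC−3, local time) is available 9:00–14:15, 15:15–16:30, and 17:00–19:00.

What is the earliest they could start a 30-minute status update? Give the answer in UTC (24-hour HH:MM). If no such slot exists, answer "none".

Maya → UTC: 16:00–18:00, 18:45–23:00.
Bob → UTC: 14:00–15:15, 15:30–17:00, 17:45–20:00, 20:30–20:45, 21:00–23:00.
Aarav → UTC: 10:45–11:15, 11:30–11:45, 13:30–14:45, 15:15–16:30.
Yolanda → UTC: 12:00–17:15, 18:15–19:30, 20:00–22:00.
Maya ∩ Bob: 16:00–17:00, 17:45–18:00, 18:45–20:00, 20:30–20:45, 21:00–23:00.
Maya ∩ Bob ∩ Aarav: 16:00–16:30.
Maya ∩ Bob ∩ Aarav ∩ Yolanda: 16:00–16:30.
Windows ≥ 30 min: 16:00–16:30.
Earliest such window starts at 16:00.

16:00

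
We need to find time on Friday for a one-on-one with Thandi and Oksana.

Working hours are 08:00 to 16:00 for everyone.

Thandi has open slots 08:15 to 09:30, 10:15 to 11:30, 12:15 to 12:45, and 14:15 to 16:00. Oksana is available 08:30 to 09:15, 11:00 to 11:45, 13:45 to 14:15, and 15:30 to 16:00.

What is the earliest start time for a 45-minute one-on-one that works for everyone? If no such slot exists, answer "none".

08:30

Thandi ∩ Oksana: 08:30–09:15, 11:00–11:30, 15:30–16:00.
Windows ≥ 45 min: 08:30–09:15.
Earliest such window starts at 08:30.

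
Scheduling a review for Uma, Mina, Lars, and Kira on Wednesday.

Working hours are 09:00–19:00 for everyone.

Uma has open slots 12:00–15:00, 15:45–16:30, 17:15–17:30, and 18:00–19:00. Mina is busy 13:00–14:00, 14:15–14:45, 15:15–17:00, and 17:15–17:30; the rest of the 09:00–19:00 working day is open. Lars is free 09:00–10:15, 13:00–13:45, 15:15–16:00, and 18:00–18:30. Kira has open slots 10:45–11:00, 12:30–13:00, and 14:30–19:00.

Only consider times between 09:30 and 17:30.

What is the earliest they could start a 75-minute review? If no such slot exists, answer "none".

none

Mina free within 09:00–19:00: 09:00–13:00, 14:00–14:15, 14:45–15:15, 17:00–17:15, 17:30–19:00.
Uma ∩ Mina: 12:00–13:00, 14:00–14:15, 14:45–15:00, 18:00–19:00.
Uma ∩ Mina ∩ Lars: 18:00–18:30.
Uma ∩ Mina ∩ Lars ∩ Kira: 18:00–18:30.
Restricted to 09:30–17:30: (none).
Windows ≥ 75 min: (none).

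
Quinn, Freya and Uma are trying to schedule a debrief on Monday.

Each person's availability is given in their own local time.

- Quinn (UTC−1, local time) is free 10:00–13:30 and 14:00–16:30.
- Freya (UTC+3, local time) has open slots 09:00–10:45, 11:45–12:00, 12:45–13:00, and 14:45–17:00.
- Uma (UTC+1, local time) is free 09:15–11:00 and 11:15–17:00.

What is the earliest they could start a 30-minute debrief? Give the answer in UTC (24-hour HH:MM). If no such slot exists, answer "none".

11:45

Quinn → UTC: 11:00–14:30, 15:00–17:30.
Freya → UTC: 06:00–07:45, 08:45–09:00, 09:45–10:00, 11:45–14:00.
Uma → UTC: 08:15–10:00, 10:15–16:00.
Quinn ∩ Freya: 11:45–14:00.
Quinn ∩ Freya ∩ Uma: 11:45–14:00.
Windows ≥ 30 min: 11:45–14:00.
Earliest such window starts at 11:45.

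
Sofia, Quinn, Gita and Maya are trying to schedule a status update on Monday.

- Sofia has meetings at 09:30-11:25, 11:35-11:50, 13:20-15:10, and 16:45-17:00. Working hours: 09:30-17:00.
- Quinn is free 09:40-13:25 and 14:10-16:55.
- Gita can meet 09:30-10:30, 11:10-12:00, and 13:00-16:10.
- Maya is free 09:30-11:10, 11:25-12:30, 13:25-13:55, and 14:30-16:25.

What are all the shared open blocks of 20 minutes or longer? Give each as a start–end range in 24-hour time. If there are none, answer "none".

Sofia free within 09:30–17:00: 11:25–11:35, 11:50–13:20, 15:10–16:45.
Sofia ∩ Quinn: 11:25–11:35, 11:50–13:20, 15:10–16:45.
Sofia ∩ Quinn ∩ Gita: 11:25–11:35, 11:50–12:00, 13:00–13:20, 15:10–16:10.
Sofia ∩ Quinn ∩ Gita ∩ Maya: 11:25–11:35, 11:50–12:00, 15:10–16:10.
Windows ≥ 20 min: 15:10–16:10.

15:10–16:10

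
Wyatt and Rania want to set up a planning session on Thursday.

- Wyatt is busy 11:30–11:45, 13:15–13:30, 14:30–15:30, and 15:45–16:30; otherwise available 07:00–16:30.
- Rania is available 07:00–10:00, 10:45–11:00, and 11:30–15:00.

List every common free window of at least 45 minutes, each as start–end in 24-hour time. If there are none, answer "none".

07:00–10:00, 11:45–13:15, 13:30–14:30

Wyatt free within 07:00–16:30: 07:00–11:30, 11:45–13:15, 13:30–14:30, 15:30–15:45.
Wyatt ∩ Rania: 07:00–10:00, 10:45–11:00, 11:45–13:15, 13:30–14:30.
Windows ≥ 45 min: 07:00–10:00, 11:45–13:15, 13:30–14:30.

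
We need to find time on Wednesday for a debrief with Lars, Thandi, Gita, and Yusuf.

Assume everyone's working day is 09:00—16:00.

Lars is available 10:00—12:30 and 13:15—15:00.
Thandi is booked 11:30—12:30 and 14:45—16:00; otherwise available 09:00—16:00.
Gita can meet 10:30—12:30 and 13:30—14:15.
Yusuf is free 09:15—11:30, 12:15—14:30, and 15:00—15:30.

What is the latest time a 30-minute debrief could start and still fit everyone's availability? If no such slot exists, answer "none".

Thandi free within 09:00–16:00: 09:00–11:30, 12:30–14:45.
Lars ∩ Thandi: 10:00–11:30, 13:15–14:45.
Lars ∩ Thandi ∩ Gita: 10:30–11:30, 13:30–14:15.
Lars ∩ Thandi ∩ Gita ∩ Yusuf: 10:30–11:30, 13:30–14:15.
Windows ≥ 30 min: 10:30–11:30, 13:30–14:15.
Latest start in the last window 13:30–14:15 is 14:15 − 30 min = 13:45.

13:45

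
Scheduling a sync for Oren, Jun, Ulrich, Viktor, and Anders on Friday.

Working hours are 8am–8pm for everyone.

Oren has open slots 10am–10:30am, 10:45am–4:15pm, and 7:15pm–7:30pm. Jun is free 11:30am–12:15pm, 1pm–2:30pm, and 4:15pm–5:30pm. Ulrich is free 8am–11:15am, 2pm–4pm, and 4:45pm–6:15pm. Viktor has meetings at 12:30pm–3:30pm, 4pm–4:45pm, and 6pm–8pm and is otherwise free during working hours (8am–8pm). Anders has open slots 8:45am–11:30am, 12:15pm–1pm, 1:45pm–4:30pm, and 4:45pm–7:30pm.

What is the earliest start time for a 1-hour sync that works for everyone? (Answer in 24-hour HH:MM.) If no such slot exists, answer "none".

none

Viktor free within 08:00–20:00: 08:00–12:30, 15:30–16:00, 16:45–18:00.
Oren ∩ Jun: 11:30–12:15, 13:00–14:30.
Oren ∩ Jun ∩ Ulrich: 14:00–14:30.
Oren ∩ Jun ∩ Ulrich ∩ Viktor: (none).
Oren ∩ Jun ∩ Ulrich ∩ Viktor ∩ Anders: (none).
Windows ≥ 60 min: (none).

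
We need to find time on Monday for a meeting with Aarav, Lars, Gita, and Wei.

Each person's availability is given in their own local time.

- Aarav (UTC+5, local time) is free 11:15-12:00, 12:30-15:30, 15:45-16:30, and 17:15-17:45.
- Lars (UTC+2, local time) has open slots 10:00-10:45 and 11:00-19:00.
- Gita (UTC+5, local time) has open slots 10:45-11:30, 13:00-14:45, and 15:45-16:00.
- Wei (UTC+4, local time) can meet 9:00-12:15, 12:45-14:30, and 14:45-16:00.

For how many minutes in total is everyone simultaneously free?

75 minutes

Aarav → UTC: 06:15–07:00, 07:30–10:30, 10:45–11:30, 12:15–12:45.
Lars → UTC: 08:00–08:45, 09:00–17:00.
Gita → UTC: 05:45–06:30, 08:00–09:45, 10:45–11:00.
Wei → UTC: 05:00–08:15, 08:45–10:30, 10:45–12:00.
Aarav ∩ Lars: 08:00–08:45, 09:00–10:30, 10:45–11:30, 12:15–12:45.
Aarav ∩ Lars ∩ Gita: 08:00–08:45, 09:00–09:45, 10:45–11:00.
Aarav ∩ Lars ∩ Gita ∩ Wei: 08:00–08:15, 09:00–09:45, 10:45–11:00.
Total common minutes: 15 + 45 + 15 = 75.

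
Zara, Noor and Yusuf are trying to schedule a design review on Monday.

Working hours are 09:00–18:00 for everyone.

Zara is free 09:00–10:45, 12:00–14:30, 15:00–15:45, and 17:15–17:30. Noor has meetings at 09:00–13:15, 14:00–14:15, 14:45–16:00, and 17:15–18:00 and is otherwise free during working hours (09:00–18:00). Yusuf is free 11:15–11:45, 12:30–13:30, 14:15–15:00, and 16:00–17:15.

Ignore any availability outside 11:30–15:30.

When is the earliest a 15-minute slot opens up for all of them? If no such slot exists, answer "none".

Noor free within 09:00–18:00: 13:15–14:00, 14:15–14:45, 16:00–17:15.
Zara ∩ Noor: 13:15–14:00, 14:15–14:30.
Zara ∩ Noor ∩ Yusuf: 13:15–13:30, 14:15–14:30.
Restricted to 11:30–15:30: 13:15–13:30, 14:15–14:30.
Windows ≥ 15 min: 13:15–13:30, 14:15–14:30.
Earliest such window starts at 13:15.

13:15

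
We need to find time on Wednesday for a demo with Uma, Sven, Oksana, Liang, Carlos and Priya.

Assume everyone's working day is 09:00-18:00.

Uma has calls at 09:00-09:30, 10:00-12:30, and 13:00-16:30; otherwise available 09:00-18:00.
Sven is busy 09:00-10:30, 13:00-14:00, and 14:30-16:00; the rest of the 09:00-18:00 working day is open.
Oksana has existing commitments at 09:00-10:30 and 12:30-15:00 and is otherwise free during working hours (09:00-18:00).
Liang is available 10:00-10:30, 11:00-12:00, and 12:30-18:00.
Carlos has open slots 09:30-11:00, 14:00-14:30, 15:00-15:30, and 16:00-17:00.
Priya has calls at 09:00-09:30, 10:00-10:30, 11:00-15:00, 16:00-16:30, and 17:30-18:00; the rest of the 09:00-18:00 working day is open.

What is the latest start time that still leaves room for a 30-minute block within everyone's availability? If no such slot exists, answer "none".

Uma free within 09:00–18:00: 09:30–10:00, 12:30–13:00, 16:30–18:00.
Sven free within 09:00–18:00: 10:30–13:00, 14:00–14:30, 16:00–18:00.
Oksana free within 09:00–18:00: 10:30–12:30, 15:00–18:00.
Priya free within 09:00–18:00: 09:30–10:00, 10:30–11:00, 15:00–16:00, 16:30–17:30.
Uma ∩ Sven: 12:30–13:00, 16:30–18:00.
Uma ∩ Sven ∩ Oksana: 16:30–18:00.
Uma ∩ Sven ∩ Oksana ∩ Liang: 16:30–18:00.
Uma ∩ Sven ∩ Oksana ∩ Liang ∩ Carlos: 16:30–17:00.
Uma ∩ Sven ∩ Oksana ∩ Liang ∩ Carlos ∩ Priya: 16:30–17:00.
Windows ≥ 30 min: 16:30–17:00.
Latest start in the last window 16:30–17:00 is 17:00 − 30 min = 16:30.

16:30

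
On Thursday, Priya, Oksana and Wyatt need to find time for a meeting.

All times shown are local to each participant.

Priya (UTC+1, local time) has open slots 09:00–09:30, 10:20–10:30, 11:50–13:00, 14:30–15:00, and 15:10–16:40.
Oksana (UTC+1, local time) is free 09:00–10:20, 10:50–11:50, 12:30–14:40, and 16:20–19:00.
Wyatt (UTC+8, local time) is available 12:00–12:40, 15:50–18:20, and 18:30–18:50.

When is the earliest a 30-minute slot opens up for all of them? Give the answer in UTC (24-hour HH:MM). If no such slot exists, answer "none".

Priya → UTC: 08:00–08:30, 09:20–09:30, 10:50–12:00, 13:30–14:00, 14:10–15:40.
Oksana → UTC: 08:00–09:20, 09:50–10:50, 11:30–13:40, 15:20–18:00.
Wyatt → UTC: 04:00–04:40, 07:50–10:20, 10:30–10:50.
Priya ∩ Oksana: 08:00–08:30, 11:30–12:00, 13:30–13:40, 15:20–15:40.
Priya ∩ Oksana ∩ Wyatt: 08:00–08:30.
Windows ≥ 30 min: 08:00–08:30.
Earliest such window starts at 08:00.

08:00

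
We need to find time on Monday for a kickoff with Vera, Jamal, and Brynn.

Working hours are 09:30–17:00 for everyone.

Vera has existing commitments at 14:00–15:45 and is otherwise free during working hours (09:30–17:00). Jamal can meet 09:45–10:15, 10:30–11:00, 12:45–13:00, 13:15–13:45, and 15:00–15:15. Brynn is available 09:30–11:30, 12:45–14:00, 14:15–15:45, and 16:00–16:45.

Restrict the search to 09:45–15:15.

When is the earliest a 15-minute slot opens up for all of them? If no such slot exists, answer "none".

Vera free within 09:30–17:00: 09:30–14:00, 15:45–17:00.
Vera ∩ Jamal: 09:45–10:15, 10:30–11:00, 12:45–13:00, 13:15–13:45.
Vera ∩ Jamal ∩ Brynn: 09:45–10:15, 10:30–11:00, 12:45–13:00, 13:15–13:45.
Restricted to 09:45–15:15: 09:45–10:15, 10:30–11:00, 12:45–13:00, 13:15–13:45.
Windows ≥ 15 min: 09:45–10:15, 10:30–11:00, 12:45–13:00, 13:15–13:45.
Earliest such window starts at 09:45.

09:45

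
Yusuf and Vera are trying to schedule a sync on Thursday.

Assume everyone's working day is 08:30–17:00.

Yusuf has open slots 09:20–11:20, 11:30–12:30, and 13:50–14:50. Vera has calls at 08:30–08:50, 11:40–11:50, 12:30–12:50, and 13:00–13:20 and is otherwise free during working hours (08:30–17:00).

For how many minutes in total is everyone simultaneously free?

Vera free within 08:30–17:00: 08:50–11:40, 11:50–12:30, 12:50–13:00, 13:20–17:00.
Yusuf ∩ Vera: 09:20–11:20, 11:30–11:40, 11:50–12:30, 13:50–14:50.
Total common minutes: 120 + 10 + 40 + 60 = 230.

230 minutes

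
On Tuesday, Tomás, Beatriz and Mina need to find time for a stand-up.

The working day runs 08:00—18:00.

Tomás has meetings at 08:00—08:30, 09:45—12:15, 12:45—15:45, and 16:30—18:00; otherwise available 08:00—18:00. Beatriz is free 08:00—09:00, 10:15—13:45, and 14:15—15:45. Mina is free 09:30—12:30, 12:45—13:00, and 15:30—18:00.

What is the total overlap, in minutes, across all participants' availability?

Tomás free within 08:00–18:00: 08:30–09:45, 12:15–12:45, 15:45–16:30.
Tomás ∩ Beatriz: 08:30–09:00, 12:15–12:45.
Tomás ∩ Beatriz ∩ Mina: 12:15–12:30.
Total common minutes: 15.

15 minutes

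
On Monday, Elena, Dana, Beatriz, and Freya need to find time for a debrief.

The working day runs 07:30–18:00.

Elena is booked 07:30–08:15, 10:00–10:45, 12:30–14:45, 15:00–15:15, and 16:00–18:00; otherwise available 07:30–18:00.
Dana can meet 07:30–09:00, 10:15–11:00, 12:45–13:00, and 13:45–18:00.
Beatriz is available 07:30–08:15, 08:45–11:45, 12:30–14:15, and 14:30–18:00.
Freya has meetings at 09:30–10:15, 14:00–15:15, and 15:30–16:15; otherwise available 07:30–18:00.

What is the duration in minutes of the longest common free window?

15 minutes

Elena free within 07:30–18:00: 08:15–10:00, 10:45–12:30, 14:45–15:00, 15:15–16:00.
Freya free within 07:30–18:00: 07:30–09:30, 10:15–14:00, 15:15–15:30, 16:15–18:00.
Elena ∩ Dana: 08:15–09:00, 10:45–11:00, 14:45–15:00, 15:15–16:00.
Elena ∩ Dana ∩ Beatriz: 08:45–09:00, 10:45–11:00, 14:45–15:00, 15:15–16:00.
Elena ∩ Dana ∩ Beatriz ∩ Freya: 08:45–09:00, 10:45–11:00, 15:15–15:30.
Common window lengths: 15, 15, 15 min; longest is 15.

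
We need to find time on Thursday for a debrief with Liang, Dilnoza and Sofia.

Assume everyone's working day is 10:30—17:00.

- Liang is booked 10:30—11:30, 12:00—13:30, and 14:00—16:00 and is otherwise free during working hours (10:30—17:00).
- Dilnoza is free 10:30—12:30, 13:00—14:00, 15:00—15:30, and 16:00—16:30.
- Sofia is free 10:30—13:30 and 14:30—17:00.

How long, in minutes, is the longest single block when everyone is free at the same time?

30 minutes

Liang free within 10:30–17:00: 11:30–12:00, 13:30–14:00, 16:00–17:00.
Liang ∩ Dilnoza: 11:30–12:00, 13:30–14:00, 16:00–16:30.
Liang ∩ Dilnoza ∩ Sofia: 11:30–12:00, 16:00–16:30.
Common window lengths: 30, 30 min; longest is 30.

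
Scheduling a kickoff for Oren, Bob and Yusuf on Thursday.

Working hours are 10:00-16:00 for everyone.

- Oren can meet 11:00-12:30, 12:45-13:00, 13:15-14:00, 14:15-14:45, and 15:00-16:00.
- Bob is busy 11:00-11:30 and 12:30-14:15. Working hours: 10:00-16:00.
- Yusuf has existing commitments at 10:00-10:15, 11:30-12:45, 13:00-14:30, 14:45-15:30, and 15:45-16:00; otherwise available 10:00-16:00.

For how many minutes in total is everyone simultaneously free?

Bob free within 10:00–16:00: 10:00–11:00, 11:30–12:30, 14:15–16:00.
Yusuf free within 10:00–16:00: 10:15–11:30, 12:45–13:00, 14:30–14:45, 15:30–15:45.
Oren ∩ Bob: 11:30–12:30, 14:15–14:45, 15:00–16:00.
Oren ∩ Bob ∩ Yusuf: 14:30–14:45, 15:30–15:45.
Total common minutes: 15 + 15 = 30.

30 minutes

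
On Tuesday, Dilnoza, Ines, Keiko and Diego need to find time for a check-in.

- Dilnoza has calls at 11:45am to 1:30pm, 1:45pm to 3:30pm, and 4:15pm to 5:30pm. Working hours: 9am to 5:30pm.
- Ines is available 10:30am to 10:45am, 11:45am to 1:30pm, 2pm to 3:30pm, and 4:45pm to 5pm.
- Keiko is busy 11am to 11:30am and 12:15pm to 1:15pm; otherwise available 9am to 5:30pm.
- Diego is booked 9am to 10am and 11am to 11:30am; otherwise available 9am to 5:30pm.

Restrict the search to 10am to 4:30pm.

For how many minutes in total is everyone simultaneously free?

15 minutes

Dilnoza free within 09:00–17:30: 09:00–11:45, 13:30–13:45, 15:30–16:15.
Keiko free within 09:00–17:30: 09:00–11:00, 11:30–12:15, 13:15–17:30.
Diego free within 09:00–17:30: 10:00–11:00, 11:30–17:30.
Dilnoza ∩ Ines: 10:30–10:45.
Dilnoza ∩ Ines ∩ Keiko: 10:30–10:45.
Dilnoza ∩ Ines ∩ Keiko ∩ Diego: 10:30–10:45.
Restricted to 10:00–16:30: 10:30–10:45.
Total common minutes: 15.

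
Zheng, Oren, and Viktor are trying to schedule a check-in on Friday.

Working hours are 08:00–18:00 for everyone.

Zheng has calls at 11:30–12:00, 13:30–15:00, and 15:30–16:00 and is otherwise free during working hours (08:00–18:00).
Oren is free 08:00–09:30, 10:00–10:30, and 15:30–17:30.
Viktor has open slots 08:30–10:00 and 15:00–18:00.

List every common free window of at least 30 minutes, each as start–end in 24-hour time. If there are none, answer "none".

08:30–09:30, 16:00–17:30

Zheng free within 08:00–18:00: 08:00–11:30, 12:00–13:30, 15:00–15:30, 16:00–18:00.
Zheng ∩ Oren: 08:00–09:30, 10:00–10:30, 16:00–17:30.
Zheng ∩ Oren ∩ Viktor: 08:30–09:30, 16:00–17:30.
Windows ≥ 30 min: 08:30–09:30, 16:00–17:30.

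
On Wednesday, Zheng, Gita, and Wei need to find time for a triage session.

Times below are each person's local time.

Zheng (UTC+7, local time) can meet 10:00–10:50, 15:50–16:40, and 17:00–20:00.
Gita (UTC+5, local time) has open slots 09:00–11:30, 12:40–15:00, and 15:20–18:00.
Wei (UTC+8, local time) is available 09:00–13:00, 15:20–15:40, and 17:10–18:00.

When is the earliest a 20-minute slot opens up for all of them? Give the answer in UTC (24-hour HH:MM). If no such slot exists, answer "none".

Zheng → UTC: 03:00–03:50, 08:50–09:40, 10:00–13:00.
Gita → UTC: 04:00–06:30, 07:40–10:00, 10:20–13:00.
Wei → UTC: 01:00–05:00, 07:20–07:40, 09:10–10:00.
Zheng ∩ Gita: 08:50–09:40, 10:20–13:00.
Zheng ∩ Gita ∩ Wei: 09:10–09:40.
Windows ≥ 20 min: 09:10–09:40.
Earliest such window starts at 09:10.

09:10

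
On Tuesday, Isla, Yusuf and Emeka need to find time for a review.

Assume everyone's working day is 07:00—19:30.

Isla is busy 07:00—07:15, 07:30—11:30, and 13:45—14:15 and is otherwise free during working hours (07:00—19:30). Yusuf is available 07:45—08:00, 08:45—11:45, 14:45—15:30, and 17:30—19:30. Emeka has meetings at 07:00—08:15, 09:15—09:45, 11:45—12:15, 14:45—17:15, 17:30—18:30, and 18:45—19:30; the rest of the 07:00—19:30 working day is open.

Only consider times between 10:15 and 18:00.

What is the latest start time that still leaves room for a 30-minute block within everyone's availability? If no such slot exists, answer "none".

Isla free within 07:00–19:30: 07:15–07:30, 11:30–13:45, 14:15–19:30.
Emeka free within 07:00–19:30: 08:15–09:15, 09:45–11:45, 12:15–14:45, 17:15–17:30, 18:30–18:45.
Isla ∩ Yusuf: 11:30–11:45, 14:45–15:30, 17:30–19:30.
Isla ∩ Yusuf ∩ Emeka: 11:30–11:45, 18:30–18:45.
Restricted to 10:15–18:00: 11:30–11:45.
Windows ≥ 30 min: (none).

none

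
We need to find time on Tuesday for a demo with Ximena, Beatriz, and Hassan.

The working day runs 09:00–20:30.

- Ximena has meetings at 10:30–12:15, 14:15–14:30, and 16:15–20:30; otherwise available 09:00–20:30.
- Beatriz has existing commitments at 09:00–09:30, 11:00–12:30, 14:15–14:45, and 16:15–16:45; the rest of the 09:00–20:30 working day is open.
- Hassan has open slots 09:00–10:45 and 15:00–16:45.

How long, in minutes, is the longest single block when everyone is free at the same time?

75 minutes

Ximena free within 09:00–20:30: 09:00–10:30, 12:15–14:15, 14:30–16:15.
Beatriz free within 09:00–20:30: 09:30–11:00, 12:30–14:15, 14:45–16:15, 16:45–20:30.
Ximena ∩ Beatriz: 09:30–10:30, 12:30–14:15, 14:45–16:15.
Ximena ∩ Beatriz ∩ Hassan: 09:30–10:30, 15:00–16:15.
Common window lengths: 60, 75 min; longest is 75.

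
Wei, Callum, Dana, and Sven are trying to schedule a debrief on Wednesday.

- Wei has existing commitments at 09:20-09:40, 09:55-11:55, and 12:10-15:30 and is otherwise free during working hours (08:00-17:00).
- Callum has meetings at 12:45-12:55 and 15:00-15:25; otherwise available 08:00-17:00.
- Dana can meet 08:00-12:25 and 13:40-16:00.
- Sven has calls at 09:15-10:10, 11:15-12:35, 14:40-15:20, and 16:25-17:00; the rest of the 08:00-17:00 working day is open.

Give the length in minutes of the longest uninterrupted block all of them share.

75 minutes

Wei free within 08:00–17:00: 08:00–09:20, 09:40–09:55, 11:55–12:10, 15:30–17:00.
Callum free within 08:00–17:00: 08:00–12:45, 12:55–15:00, 15:25–17:00.
Sven free within 08:00–17:00: 08:00–09:15, 10:10–11:15, 12:35–14:40, 15:20–16:25.
Wei ∩ Callum: 08:00–09:20, 09:40–09:55, 11:55–12:10, 15:30–17:00.
Wei ∩ Callum ∩ Dana: 08:00–09:20, 09:40–09:55, 11:55–12:10, 15:30–16:00.
Wei ∩ Callum ∩ Dana ∩ Sven: 08:00–09:15, 15:30–16:00.
Common window lengths: 75, 30 min; longest is 75.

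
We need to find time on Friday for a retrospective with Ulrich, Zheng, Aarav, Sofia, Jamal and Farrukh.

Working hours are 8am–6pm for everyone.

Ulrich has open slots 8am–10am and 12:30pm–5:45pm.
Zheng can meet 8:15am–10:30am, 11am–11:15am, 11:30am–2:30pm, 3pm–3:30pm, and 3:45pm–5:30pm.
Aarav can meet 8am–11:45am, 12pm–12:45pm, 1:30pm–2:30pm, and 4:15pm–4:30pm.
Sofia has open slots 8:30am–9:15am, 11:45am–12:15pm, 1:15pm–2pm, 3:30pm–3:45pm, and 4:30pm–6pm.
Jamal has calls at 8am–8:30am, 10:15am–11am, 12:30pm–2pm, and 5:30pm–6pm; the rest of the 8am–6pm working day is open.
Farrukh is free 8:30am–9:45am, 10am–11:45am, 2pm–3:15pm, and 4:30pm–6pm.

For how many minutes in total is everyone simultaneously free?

45 minutes

Jamal free within 08:00–18:00: 08:30–10:15, 11:00–12:30, 14:00–17:30.
Ulrich ∩ Zheng: 08:15–10:00, 12:30–14:30, 15:00–15:30, 15:45–17:30.
Ulrich ∩ Zheng ∩ Aarav: 08:15–10:00, 12:30–12:45, 13:30–14:30, 16:15–16:30.
Ulrich ∩ Zheng ∩ Aarav ∩ Sofia: 08:30–09:15, 13:30–14:00.
Ulrich ∩ Zheng ∩ Aarav ∩ Sofia ∩ Jamal: 08:30–09:15.
Ulrich ∩ Zheng ∩ Aarav ∩ Sofia ∩ Jamal ∩ Farrukh: 08:30–09:15.
Total common minutes: 45.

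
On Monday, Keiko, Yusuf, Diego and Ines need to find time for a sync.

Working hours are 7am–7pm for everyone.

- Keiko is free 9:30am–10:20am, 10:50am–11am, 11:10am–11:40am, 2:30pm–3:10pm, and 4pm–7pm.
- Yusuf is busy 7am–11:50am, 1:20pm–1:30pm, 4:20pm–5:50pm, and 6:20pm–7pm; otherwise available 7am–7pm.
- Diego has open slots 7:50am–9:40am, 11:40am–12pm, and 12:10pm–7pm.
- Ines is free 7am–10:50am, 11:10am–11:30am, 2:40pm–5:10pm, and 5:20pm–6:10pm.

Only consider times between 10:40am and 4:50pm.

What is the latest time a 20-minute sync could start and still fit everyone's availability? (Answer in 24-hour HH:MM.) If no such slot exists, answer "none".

Yusuf free within 07:00–19:00: 11:50–13:20, 13:30–16:20, 17:50–18:20.
Keiko ∩ Yusuf: 14:30–15:10, 16:00–16:20, 17:50–18:20.
Keiko ∩ Yusuf ∩ Diego: 14:30–15:10, 16:00–16:20, 17:50–18:20.
Keiko ∩ Yusuf ∩ Diego ∩ Ines: 14:40–15:10, 16:00–16:20, 17:50–18:10.
Restricted to 10:40–16:50: 14:40–15:10, 16:00–16:20.
Windows ≥ 20 min: 14:40–15:10, 16:00–16:20.
Latest start in the last window 16:00–16:20 is 16:20 − 20 min = 16:00.

16:00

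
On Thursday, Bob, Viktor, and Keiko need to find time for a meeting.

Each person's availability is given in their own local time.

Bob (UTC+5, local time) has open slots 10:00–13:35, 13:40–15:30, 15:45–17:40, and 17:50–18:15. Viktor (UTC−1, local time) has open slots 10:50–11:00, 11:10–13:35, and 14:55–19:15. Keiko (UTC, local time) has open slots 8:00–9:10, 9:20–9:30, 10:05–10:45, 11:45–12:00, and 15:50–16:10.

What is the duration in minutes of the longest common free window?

10 minutes

Bob → UTC: 05:00–08:35, 08:40–10:30, 10:45–12:40, 12:50–13:15.
Viktor → UTC: 11:50–12:00, 12:10–14:35, 15:55–20:15.
Keiko → UTC: 08:00–09:10, 09:20–09:30, 10:05–10:45, 11:45–12:00, 15:50–16:10.
Bob ∩ Viktor: 11:50–12:00, 12:10–12:40, 12:50–13:15.
Bob ∩ Viktor ∩ Keiko: 11:50–12:00.
Single common window of 10 minutes.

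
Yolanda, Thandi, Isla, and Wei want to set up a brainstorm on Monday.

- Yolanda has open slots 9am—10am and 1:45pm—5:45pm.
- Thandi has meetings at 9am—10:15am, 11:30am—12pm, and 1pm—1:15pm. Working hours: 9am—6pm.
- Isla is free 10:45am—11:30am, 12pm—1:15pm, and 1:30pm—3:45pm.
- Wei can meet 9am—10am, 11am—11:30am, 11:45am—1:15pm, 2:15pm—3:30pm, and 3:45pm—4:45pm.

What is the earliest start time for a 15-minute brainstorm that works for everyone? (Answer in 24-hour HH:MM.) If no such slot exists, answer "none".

Thandi free within 09:00–18:00: 10:15–11:30, 12:00–13:00, 13:15–18:00.
Yolanda ∩ Thandi: 13:45–17:45.
Yolanda ∩ Thandi ∩ Isla: 13:45–15:45.
Yolanda ∩ Thandi ∩ Isla ∩ Wei: 14:15–15:30.
Windows ≥ 15 min: 14:15–15:30.
Earliest such window starts at 14:15.

14:15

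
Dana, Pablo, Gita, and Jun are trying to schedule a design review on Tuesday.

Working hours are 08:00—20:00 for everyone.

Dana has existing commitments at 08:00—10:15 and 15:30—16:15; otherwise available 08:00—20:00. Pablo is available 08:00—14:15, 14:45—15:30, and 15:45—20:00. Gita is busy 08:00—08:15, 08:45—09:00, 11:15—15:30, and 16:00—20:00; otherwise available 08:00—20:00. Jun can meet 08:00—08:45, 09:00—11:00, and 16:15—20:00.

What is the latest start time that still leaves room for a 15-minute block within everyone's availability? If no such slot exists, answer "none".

10:45

Dana free within 08:00–20:00: 10:15–15:30, 16:15–20:00.
Gita free within 08:00–20:00: 08:15–08:45, 09:00–11:15, 15:30–16:00.
Dana ∩ Pablo: 10:15–14:15, 14:45–15:30, 16:15–20:00.
Dana ∩ Pablo ∩ Gita: 10:15–11:15.
Dana ∩ Pablo ∩ Gita ∩ Jun: 10:15–11:00.
Windows ≥ 15 min: 10:15–11:00.
Latest start in the last window 10:15–11:00 is 11:00 − 15 min = 10:45.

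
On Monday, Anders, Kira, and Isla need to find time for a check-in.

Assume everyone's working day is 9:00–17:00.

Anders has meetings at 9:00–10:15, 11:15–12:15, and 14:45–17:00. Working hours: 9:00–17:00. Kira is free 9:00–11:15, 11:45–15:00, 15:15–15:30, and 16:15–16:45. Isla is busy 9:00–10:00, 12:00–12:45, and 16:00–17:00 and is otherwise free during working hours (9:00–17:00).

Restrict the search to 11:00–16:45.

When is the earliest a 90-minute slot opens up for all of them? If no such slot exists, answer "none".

12:45

Anders free within 09:00–17:00: 10:15–11:15, 12:15–14:45.
Isla free within 09:00–17:00: 10:00–12:00, 12:45–16:00.
Anders ∩ Kira: 10:15–11:15, 12:15–14:45.
Anders ∩ Kira ∩ Isla: 10:15–11:15, 12:45–14:45.
Restricted to 11:00–16:45: 11:00–11:15, 12:45–14:45.
Windows ≥ 90 min: 12:45–14:45.
Earliest such window starts at 12:45.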